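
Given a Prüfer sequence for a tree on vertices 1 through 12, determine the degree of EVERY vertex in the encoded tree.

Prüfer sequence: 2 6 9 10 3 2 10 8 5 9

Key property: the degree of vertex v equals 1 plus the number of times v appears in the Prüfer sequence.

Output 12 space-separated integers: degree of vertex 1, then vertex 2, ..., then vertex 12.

Answer: 1 3 2 1 2 2 1 2 3 3 1 1

Derivation:
p_1 = 2: count[2] becomes 1
p_2 = 6: count[6] becomes 1
p_3 = 9: count[9] becomes 1
p_4 = 10: count[10] becomes 1
p_5 = 3: count[3] becomes 1
p_6 = 2: count[2] becomes 2
p_7 = 10: count[10] becomes 2
p_8 = 8: count[8] becomes 1
p_9 = 5: count[5] becomes 1
p_10 = 9: count[9] becomes 2
Degrees (1 + count): deg[1]=1+0=1, deg[2]=1+2=3, deg[3]=1+1=2, deg[4]=1+0=1, deg[5]=1+1=2, deg[6]=1+1=2, deg[7]=1+0=1, deg[8]=1+1=2, deg[9]=1+2=3, deg[10]=1+2=3, deg[11]=1+0=1, deg[12]=1+0=1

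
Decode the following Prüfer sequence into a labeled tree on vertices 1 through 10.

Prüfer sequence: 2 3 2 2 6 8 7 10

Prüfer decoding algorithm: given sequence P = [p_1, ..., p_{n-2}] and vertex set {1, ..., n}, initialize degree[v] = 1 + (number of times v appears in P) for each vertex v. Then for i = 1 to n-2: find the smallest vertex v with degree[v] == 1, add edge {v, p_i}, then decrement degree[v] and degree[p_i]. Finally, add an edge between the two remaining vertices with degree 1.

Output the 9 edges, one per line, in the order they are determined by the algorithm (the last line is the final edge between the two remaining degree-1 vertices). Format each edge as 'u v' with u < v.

Initial degrees: {1:1, 2:4, 3:2, 4:1, 5:1, 6:2, 7:2, 8:2, 9:1, 10:2}
Step 1: smallest deg-1 vertex = 1, p_1 = 2. Add edge {1,2}. Now deg[1]=0, deg[2]=3.
Step 2: smallest deg-1 vertex = 4, p_2 = 3. Add edge {3,4}. Now deg[4]=0, deg[3]=1.
Step 3: smallest deg-1 vertex = 3, p_3 = 2. Add edge {2,3}. Now deg[3]=0, deg[2]=2.
Step 4: smallest deg-1 vertex = 5, p_4 = 2. Add edge {2,5}. Now deg[5]=0, deg[2]=1.
Step 5: smallest deg-1 vertex = 2, p_5 = 6. Add edge {2,6}. Now deg[2]=0, deg[6]=1.
Step 6: smallest deg-1 vertex = 6, p_6 = 8. Add edge {6,8}. Now deg[6]=0, deg[8]=1.
Step 7: smallest deg-1 vertex = 8, p_7 = 7. Add edge {7,8}. Now deg[8]=0, deg[7]=1.
Step 8: smallest deg-1 vertex = 7, p_8 = 10. Add edge {7,10}. Now deg[7]=0, deg[10]=1.
Final: two remaining deg-1 vertices are 9, 10. Add edge {9,10}.

Answer: 1 2
3 4
2 3
2 5
2 6
6 8
7 8
7 10
9 10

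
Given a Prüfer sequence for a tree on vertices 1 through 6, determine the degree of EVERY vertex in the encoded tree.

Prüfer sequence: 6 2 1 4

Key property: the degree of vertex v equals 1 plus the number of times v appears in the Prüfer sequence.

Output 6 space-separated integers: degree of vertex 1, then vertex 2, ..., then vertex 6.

p_1 = 6: count[6] becomes 1
p_2 = 2: count[2] becomes 1
p_3 = 1: count[1] becomes 1
p_4 = 4: count[4] becomes 1
Degrees (1 + count): deg[1]=1+1=2, deg[2]=1+1=2, deg[3]=1+0=1, deg[4]=1+1=2, deg[5]=1+0=1, deg[6]=1+1=2

Answer: 2 2 1 2 1 2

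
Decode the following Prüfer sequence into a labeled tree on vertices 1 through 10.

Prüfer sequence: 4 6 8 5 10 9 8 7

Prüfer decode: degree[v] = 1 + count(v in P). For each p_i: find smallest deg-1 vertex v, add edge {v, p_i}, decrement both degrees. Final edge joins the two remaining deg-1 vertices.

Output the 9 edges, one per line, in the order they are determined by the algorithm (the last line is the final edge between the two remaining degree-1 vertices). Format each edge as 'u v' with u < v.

Answer: 1 4
2 6
3 8
4 5
5 10
6 9
8 9
7 8
7 10

Derivation:
Initial degrees: {1:1, 2:1, 3:1, 4:2, 5:2, 6:2, 7:2, 8:3, 9:2, 10:2}
Step 1: smallest deg-1 vertex = 1, p_1 = 4. Add edge {1,4}. Now deg[1]=0, deg[4]=1.
Step 2: smallest deg-1 vertex = 2, p_2 = 6. Add edge {2,6}. Now deg[2]=0, deg[6]=1.
Step 3: smallest deg-1 vertex = 3, p_3 = 8. Add edge {3,8}. Now deg[3]=0, deg[8]=2.
Step 4: smallest deg-1 vertex = 4, p_4 = 5. Add edge {4,5}. Now deg[4]=0, deg[5]=1.
Step 5: smallest deg-1 vertex = 5, p_5 = 10. Add edge {5,10}. Now deg[5]=0, deg[10]=1.
Step 6: smallest deg-1 vertex = 6, p_6 = 9. Add edge {6,9}. Now deg[6]=0, deg[9]=1.
Step 7: smallest deg-1 vertex = 9, p_7 = 8. Add edge {8,9}. Now deg[9]=0, deg[8]=1.
Step 8: smallest deg-1 vertex = 8, p_8 = 7. Add edge {7,8}. Now deg[8]=0, deg[7]=1.
Final: two remaining deg-1 vertices are 7, 10. Add edge {7,10}.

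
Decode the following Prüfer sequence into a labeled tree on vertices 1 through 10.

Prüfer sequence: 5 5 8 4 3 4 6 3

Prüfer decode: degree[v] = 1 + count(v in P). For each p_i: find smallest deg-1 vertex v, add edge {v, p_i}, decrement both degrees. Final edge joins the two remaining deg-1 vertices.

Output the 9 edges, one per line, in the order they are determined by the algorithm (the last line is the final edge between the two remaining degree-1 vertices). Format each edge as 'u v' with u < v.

Answer: 1 5
2 5
5 8
4 7
3 8
4 9
4 6
3 6
3 10

Derivation:
Initial degrees: {1:1, 2:1, 3:3, 4:3, 5:3, 6:2, 7:1, 8:2, 9:1, 10:1}
Step 1: smallest deg-1 vertex = 1, p_1 = 5. Add edge {1,5}. Now deg[1]=0, deg[5]=2.
Step 2: smallest deg-1 vertex = 2, p_2 = 5. Add edge {2,5}. Now deg[2]=0, deg[5]=1.
Step 3: smallest deg-1 vertex = 5, p_3 = 8. Add edge {5,8}. Now deg[5]=0, deg[8]=1.
Step 4: smallest deg-1 vertex = 7, p_4 = 4. Add edge {4,7}. Now deg[7]=0, deg[4]=2.
Step 5: smallest deg-1 vertex = 8, p_5 = 3. Add edge {3,8}. Now deg[8]=0, deg[3]=2.
Step 6: smallest deg-1 vertex = 9, p_6 = 4. Add edge {4,9}. Now deg[9]=0, deg[4]=1.
Step 7: smallest deg-1 vertex = 4, p_7 = 6. Add edge {4,6}. Now deg[4]=0, deg[6]=1.
Step 8: smallest deg-1 vertex = 6, p_8 = 3. Add edge {3,6}. Now deg[6]=0, deg[3]=1.
Final: two remaining deg-1 vertices are 3, 10. Add edge {3,10}.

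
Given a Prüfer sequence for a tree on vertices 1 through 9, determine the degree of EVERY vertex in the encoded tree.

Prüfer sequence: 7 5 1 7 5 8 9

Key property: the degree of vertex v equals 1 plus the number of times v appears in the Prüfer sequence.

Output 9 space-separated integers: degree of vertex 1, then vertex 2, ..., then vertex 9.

Answer: 2 1 1 1 3 1 3 2 2

Derivation:
p_1 = 7: count[7] becomes 1
p_2 = 5: count[5] becomes 1
p_3 = 1: count[1] becomes 1
p_4 = 7: count[7] becomes 2
p_5 = 5: count[5] becomes 2
p_6 = 8: count[8] becomes 1
p_7 = 9: count[9] becomes 1
Degrees (1 + count): deg[1]=1+1=2, deg[2]=1+0=1, deg[3]=1+0=1, deg[4]=1+0=1, deg[5]=1+2=3, deg[6]=1+0=1, deg[7]=1+2=3, deg[8]=1+1=2, deg[9]=1+1=2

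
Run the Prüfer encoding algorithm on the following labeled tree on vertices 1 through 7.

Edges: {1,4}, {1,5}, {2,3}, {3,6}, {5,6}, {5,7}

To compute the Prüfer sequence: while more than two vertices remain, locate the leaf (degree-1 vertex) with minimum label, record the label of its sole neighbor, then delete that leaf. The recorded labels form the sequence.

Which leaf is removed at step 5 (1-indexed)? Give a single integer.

Step 1: current leaves = {2,4,7}. Remove leaf 2 (neighbor: 3).
Step 2: current leaves = {3,4,7}. Remove leaf 3 (neighbor: 6).
Step 3: current leaves = {4,6,7}. Remove leaf 4 (neighbor: 1).
Step 4: current leaves = {1,6,7}. Remove leaf 1 (neighbor: 5).
Step 5: current leaves = {6,7}. Remove leaf 6 (neighbor: 5).

Answer: 6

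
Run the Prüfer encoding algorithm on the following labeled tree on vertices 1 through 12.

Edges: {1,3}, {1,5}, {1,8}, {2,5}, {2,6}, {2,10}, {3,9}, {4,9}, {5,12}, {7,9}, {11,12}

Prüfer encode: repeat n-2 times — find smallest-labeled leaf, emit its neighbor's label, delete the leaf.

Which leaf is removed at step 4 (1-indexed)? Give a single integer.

Answer: 8

Derivation:
Step 1: current leaves = {4,6,7,8,10,11}. Remove leaf 4 (neighbor: 9).
Step 2: current leaves = {6,7,8,10,11}. Remove leaf 6 (neighbor: 2).
Step 3: current leaves = {7,8,10,11}. Remove leaf 7 (neighbor: 9).
Step 4: current leaves = {8,9,10,11}. Remove leaf 8 (neighbor: 1).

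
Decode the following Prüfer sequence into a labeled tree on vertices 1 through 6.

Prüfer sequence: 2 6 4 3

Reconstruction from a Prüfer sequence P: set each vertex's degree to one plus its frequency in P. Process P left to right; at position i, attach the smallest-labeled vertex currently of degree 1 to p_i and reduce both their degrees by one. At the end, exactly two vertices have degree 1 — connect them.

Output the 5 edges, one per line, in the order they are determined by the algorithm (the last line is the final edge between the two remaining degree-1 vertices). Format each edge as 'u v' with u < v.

Answer: 1 2
2 6
4 5
3 4
3 6

Derivation:
Initial degrees: {1:1, 2:2, 3:2, 4:2, 5:1, 6:2}
Step 1: smallest deg-1 vertex = 1, p_1 = 2. Add edge {1,2}. Now deg[1]=0, deg[2]=1.
Step 2: smallest deg-1 vertex = 2, p_2 = 6. Add edge {2,6}. Now deg[2]=0, deg[6]=1.
Step 3: smallest deg-1 vertex = 5, p_3 = 4. Add edge {4,5}. Now deg[5]=0, deg[4]=1.
Step 4: smallest deg-1 vertex = 4, p_4 = 3. Add edge {3,4}. Now deg[4]=0, deg[3]=1.
Final: two remaining deg-1 vertices are 3, 6. Add edge {3,6}.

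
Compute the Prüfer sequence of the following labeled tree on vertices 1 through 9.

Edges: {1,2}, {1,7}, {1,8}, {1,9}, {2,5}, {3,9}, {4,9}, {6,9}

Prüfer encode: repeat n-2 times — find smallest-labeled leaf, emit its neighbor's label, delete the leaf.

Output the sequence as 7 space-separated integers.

Answer: 9 9 2 1 9 1 1

Derivation:
Step 1: leaves = {3,4,5,6,7,8}. Remove smallest leaf 3, emit neighbor 9.
Step 2: leaves = {4,5,6,7,8}. Remove smallest leaf 4, emit neighbor 9.
Step 3: leaves = {5,6,7,8}. Remove smallest leaf 5, emit neighbor 2.
Step 4: leaves = {2,6,7,8}. Remove smallest leaf 2, emit neighbor 1.
Step 5: leaves = {6,7,8}. Remove smallest leaf 6, emit neighbor 9.
Step 6: leaves = {7,8,9}. Remove smallest leaf 7, emit neighbor 1.
Step 7: leaves = {8,9}. Remove smallest leaf 8, emit neighbor 1.
Done: 2 vertices remain (1, 9). Sequence = [9 9 2 1 9 1 1]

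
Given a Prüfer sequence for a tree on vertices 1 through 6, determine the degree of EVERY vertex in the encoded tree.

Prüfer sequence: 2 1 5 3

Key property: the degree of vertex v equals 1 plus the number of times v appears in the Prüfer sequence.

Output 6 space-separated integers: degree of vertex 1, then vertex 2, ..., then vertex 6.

p_1 = 2: count[2] becomes 1
p_2 = 1: count[1] becomes 1
p_3 = 5: count[5] becomes 1
p_4 = 3: count[3] becomes 1
Degrees (1 + count): deg[1]=1+1=2, deg[2]=1+1=2, deg[3]=1+1=2, deg[4]=1+0=1, deg[5]=1+1=2, deg[6]=1+0=1

Answer: 2 2 2 1 2 1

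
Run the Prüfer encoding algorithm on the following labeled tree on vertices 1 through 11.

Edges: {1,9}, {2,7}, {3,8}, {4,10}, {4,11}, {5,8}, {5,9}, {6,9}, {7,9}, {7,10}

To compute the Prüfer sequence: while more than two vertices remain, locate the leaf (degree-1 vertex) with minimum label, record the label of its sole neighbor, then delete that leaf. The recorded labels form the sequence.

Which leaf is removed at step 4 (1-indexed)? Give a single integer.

Answer: 6

Derivation:
Step 1: current leaves = {1,2,3,6,11}. Remove leaf 1 (neighbor: 9).
Step 2: current leaves = {2,3,6,11}. Remove leaf 2 (neighbor: 7).
Step 3: current leaves = {3,6,11}. Remove leaf 3 (neighbor: 8).
Step 4: current leaves = {6,8,11}. Remove leaf 6 (neighbor: 9).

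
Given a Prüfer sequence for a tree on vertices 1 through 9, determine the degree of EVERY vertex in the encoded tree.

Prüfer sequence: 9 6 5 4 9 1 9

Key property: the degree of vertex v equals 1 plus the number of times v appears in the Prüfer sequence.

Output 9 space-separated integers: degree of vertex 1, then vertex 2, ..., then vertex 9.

p_1 = 9: count[9] becomes 1
p_2 = 6: count[6] becomes 1
p_3 = 5: count[5] becomes 1
p_4 = 4: count[4] becomes 1
p_5 = 9: count[9] becomes 2
p_6 = 1: count[1] becomes 1
p_7 = 9: count[9] becomes 3
Degrees (1 + count): deg[1]=1+1=2, deg[2]=1+0=1, deg[3]=1+0=1, deg[4]=1+1=2, deg[5]=1+1=2, deg[6]=1+1=2, deg[7]=1+0=1, deg[8]=1+0=1, deg[9]=1+3=4

Answer: 2 1 1 2 2 2 1 1 4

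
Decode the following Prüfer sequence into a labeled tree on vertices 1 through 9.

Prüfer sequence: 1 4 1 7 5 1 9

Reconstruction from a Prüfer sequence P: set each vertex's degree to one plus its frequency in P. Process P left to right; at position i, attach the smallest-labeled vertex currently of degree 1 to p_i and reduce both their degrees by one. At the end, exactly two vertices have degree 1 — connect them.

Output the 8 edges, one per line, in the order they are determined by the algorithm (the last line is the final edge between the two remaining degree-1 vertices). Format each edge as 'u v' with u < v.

Initial degrees: {1:4, 2:1, 3:1, 4:2, 5:2, 6:1, 7:2, 8:1, 9:2}
Step 1: smallest deg-1 vertex = 2, p_1 = 1. Add edge {1,2}. Now deg[2]=0, deg[1]=3.
Step 2: smallest deg-1 vertex = 3, p_2 = 4. Add edge {3,4}. Now deg[3]=0, deg[4]=1.
Step 3: smallest deg-1 vertex = 4, p_3 = 1. Add edge {1,4}. Now deg[4]=0, deg[1]=2.
Step 4: smallest deg-1 vertex = 6, p_4 = 7. Add edge {6,7}. Now deg[6]=0, deg[7]=1.
Step 5: smallest deg-1 vertex = 7, p_5 = 5. Add edge {5,7}. Now deg[7]=0, deg[5]=1.
Step 6: smallest deg-1 vertex = 5, p_6 = 1. Add edge {1,5}. Now deg[5]=0, deg[1]=1.
Step 7: smallest deg-1 vertex = 1, p_7 = 9. Add edge {1,9}. Now deg[1]=0, deg[9]=1.
Final: two remaining deg-1 vertices are 8, 9. Add edge {8,9}.

Answer: 1 2
3 4
1 4
6 7
5 7
1 5
1 9
8 9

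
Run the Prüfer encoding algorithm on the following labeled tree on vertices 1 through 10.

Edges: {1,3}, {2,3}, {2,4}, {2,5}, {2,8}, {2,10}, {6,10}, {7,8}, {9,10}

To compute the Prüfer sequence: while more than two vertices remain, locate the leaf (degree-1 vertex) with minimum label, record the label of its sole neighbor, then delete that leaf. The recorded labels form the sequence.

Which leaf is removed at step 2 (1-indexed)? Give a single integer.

Answer: 3

Derivation:
Step 1: current leaves = {1,4,5,6,7,9}. Remove leaf 1 (neighbor: 3).
Step 2: current leaves = {3,4,5,6,7,9}. Remove leaf 3 (neighbor: 2).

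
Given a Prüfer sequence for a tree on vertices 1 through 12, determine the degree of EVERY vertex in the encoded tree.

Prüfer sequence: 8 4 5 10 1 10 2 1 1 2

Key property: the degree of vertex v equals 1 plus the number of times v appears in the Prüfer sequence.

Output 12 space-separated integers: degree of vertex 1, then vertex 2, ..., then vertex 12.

p_1 = 8: count[8] becomes 1
p_2 = 4: count[4] becomes 1
p_3 = 5: count[5] becomes 1
p_4 = 10: count[10] becomes 1
p_5 = 1: count[1] becomes 1
p_6 = 10: count[10] becomes 2
p_7 = 2: count[2] becomes 1
p_8 = 1: count[1] becomes 2
p_9 = 1: count[1] becomes 3
p_10 = 2: count[2] becomes 2
Degrees (1 + count): deg[1]=1+3=4, deg[2]=1+2=3, deg[3]=1+0=1, deg[4]=1+1=2, deg[5]=1+1=2, deg[6]=1+0=1, deg[7]=1+0=1, deg[8]=1+1=2, deg[9]=1+0=1, deg[10]=1+2=3, deg[11]=1+0=1, deg[12]=1+0=1

Answer: 4 3 1 2 2 1 1 2 1 3 1 1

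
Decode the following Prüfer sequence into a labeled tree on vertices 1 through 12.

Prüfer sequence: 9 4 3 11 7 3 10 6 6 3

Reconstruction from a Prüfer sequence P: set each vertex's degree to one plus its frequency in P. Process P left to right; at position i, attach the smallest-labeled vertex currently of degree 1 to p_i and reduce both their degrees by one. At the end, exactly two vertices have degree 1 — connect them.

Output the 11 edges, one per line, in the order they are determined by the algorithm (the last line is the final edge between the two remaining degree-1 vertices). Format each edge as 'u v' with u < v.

Answer: 1 9
2 4
3 4
5 11
7 8
3 7
9 10
6 10
6 11
3 6
3 12

Derivation:
Initial degrees: {1:1, 2:1, 3:4, 4:2, 5:1, 6:3, 7:2, 8:1, 9:2, 10:2, 11:2, 12:1}
Step 1: smallest deg-1 vertex = 1, p_1 = 9. Add edge {1,9}. Now deg[1]=0, deg[9]=1.
Step 2: smallest deg-1 vertex = 2, p_2 = 4. Add edge {2,4}. Now deg[2]=0, deg[4]=1.
Step 3: smallest deg-1 vertex = 4, p_3 = 3. Add edge {3,4}. Now deg[4]=0, deg[3]=3.
Step 4: smallest deg-1 vertex = 5, p_4 = 11. Add edge {5,11}. Now deg[5]=0, deg[11]=1.
Step 5: smallest deg-1 vertex = 8, p_5 = 7. Add edge {7,8}. Now deg[8]=0, deg[7]=1.
Step 6: smallest deg-1 vertex = 7, p_6 = 3. Add edge {3,7}. Now deg[7]=0, deg[3]=2.
Step 7: smallest deg-1 vertex = 9, p_7 = 10. Add edge {9,10}. Now deg[9]=0, deg[10]=1.
Step 8: smallest deg-1 vertex = 10, p_8 = 6. Add edge {6,10}. Now deg[10]=0, deg[6]=2.
Step 9: smallest deg-1 vertex = 11, p_9 = 6. Add edge {6,11}. Now deg[11]=0, deg[6]=1.
Step 10: smallest deg-1 vertex = 6, p_10 = 3. Add edge {3,6}. Now deg[6]=0, deg[3]=1.
Final: two remaining deg-1 vertices are 3, 12. Add edge {3,12}.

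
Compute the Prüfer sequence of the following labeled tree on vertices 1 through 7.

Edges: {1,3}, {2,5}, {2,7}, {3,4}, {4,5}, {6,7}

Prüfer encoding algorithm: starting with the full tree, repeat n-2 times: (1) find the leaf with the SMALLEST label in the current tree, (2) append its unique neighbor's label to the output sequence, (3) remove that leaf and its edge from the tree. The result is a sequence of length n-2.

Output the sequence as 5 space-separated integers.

Answer: 3 4 5 2 7

Derivation:
Step 1: leaves = {1,6}. Remove smallest leaf 1, emit neighbor 3.
Step 2: leaves = {3,6}. Remove smallest leaf 3, emit neighbor 4.
Step 3: leaves = {4,6}. Remove smallest leaf 4, emit neighbor 5.
Step 4: leaves = {5,6}. Remove smallest leaf 5, emit neighbor 2.
Step 5: leaves = {2,6}. Remove smallest leaf 2, emit neighbor 7.
Done: 2 vertices remain (6, 7). Sequence = [3 4 5 2 7]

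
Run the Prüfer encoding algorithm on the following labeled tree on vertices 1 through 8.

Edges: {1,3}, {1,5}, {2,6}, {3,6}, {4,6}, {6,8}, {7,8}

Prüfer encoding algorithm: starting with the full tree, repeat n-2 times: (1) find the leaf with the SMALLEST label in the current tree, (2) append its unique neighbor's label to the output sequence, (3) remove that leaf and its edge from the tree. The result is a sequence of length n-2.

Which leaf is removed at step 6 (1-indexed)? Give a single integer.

Step 1: current leaves = {2,4,5,7}. Remove leaf 2 (neighbor: 6).
Step 2: current leaves = {4,5,7}. Remove leaf 4 (neighbor: 6).
Step 3: current leaves = {5,7}. Remove leaf 5 (neighbor: 1).
Step 4: current leaves = {1,7}. Remove leaf 1 (neighbor: 3).
Step 5: current leaves = {3,7}. Remove leaf 3 (neighbor: 6).
Step 6: current leaves = {6,7}. Remove leaf 6 (neighbor: 8).

Answer: 6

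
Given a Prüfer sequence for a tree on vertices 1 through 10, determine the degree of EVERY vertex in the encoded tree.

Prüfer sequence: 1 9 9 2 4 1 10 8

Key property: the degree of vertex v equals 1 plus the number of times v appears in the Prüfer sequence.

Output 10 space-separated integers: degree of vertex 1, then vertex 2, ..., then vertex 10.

Answer: 3 2 1 2 1 1 1 2 3 2

Derivation:
p_1 = 1: count[1] becomes 1
p_2 = 9: count[9] becomes 1
p_3 = 9: count[9] becomes 2
p_4 = 2: count[2] becomes 1
p_5 = 4: count[4] becomes 1
p_6 = 1: count[1] becomes 2
p_7 = 10: count[10] becomes 1
p_8 = 8: count[8] becomes 1
Degrees (1 + count): deg[1]=1+2=3, deg[2]=1+1=2, deg[3]=1+0=1, deg[4]=1+1=2, deg[5]=1+0=1, deg[6]=1+0=1, deg[7]=1+0=1, deg[8]=1+1=2, deg[9]=1+2=3, deg[10]=1+1=2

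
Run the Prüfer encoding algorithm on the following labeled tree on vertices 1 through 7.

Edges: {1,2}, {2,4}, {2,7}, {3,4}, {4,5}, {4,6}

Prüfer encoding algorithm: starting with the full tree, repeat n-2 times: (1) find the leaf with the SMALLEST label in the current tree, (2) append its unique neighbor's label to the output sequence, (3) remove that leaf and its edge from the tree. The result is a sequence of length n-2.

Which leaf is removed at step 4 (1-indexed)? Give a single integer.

Step 1: current leaves = {1,3,5,6,7}. Remove leaf 1 (neighbor: 2).
Step 2: current leaves = {3,5,6,7}. Remove leaf 3 (neighbor: 4).
Step 3: current leaves = {5,6,7}. Remove leaf 5 (neighbor: 4).
Step 4: current leaves = {6,7}. Remove leaf 6 (neighbor: 4).

Answer: 6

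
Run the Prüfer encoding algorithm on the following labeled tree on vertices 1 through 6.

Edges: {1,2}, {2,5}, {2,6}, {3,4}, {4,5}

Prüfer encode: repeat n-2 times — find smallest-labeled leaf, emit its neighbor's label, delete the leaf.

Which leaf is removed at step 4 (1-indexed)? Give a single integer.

Step 1: current leaves = {1,3,6}. Remove leaf 1 (neighbor: 2).
Step 2: current leaves = {3,6}. Remove leaf 3 (neighbor: 4).
Step 3: current leaves = {4,6}. Remove leaf 4 (neighbor: 5).
Step 4: current leaves = {5,6}. Remove leaf 5 (neighbor: 2).

Answer: 5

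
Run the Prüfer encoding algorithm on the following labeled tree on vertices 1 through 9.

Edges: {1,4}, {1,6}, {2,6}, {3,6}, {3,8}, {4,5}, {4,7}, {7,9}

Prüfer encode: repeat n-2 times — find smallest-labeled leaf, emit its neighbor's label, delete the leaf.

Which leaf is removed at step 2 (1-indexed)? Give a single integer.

Step 1: current leaves = {2,5,8,9}. Remove leaf 2 (neighbor: 6).
Step 2: current leaves = {5,8,9}. Remove leaf 5 (neighbor: 4).

Answer: 5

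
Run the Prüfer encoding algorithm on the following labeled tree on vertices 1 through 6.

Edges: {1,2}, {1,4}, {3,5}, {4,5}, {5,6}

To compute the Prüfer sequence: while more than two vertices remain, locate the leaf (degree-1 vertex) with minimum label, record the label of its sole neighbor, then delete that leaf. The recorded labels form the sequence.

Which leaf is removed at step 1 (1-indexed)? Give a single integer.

Step 1: current leaves = {2,3,6}. Remove leaf 2 (neighbor: 1).

Answer: 2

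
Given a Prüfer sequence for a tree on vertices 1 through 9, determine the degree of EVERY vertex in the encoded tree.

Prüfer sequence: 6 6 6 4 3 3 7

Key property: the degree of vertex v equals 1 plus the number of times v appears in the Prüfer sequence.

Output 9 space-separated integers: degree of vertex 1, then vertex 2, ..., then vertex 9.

Answer: 1 1 3 2 1 4 2 1 1

Derivation:
p_1 = 6: count[6] becomes 1
p_2 = 6: count[6] becomes 2
p_3 = 6: count[6] becomes 3
p_4 = 4: count[4] becomes 1
p_5 = 3: count[3] becomes 1
p_6 = 3: count[3] becomes 2
p_7 = 7: count[7] becomes 1
Degrees (1 + count): deg[1]=1+0=1, deg[2]=1+0=1, deg[3]=1+2=3, deg[4]=1+1=2, deg[5]=1+0=1, deg[6]=1+3=4, deg[7]=1+1=2, deg[8]=1+0=1, deg[9]=1+0=1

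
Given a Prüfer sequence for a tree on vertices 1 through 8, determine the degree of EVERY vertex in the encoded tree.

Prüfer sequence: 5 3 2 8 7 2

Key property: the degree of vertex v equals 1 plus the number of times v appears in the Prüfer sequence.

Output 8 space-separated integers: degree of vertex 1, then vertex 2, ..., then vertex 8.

p_1 = 5: count[5] becomes 1
p_2 = 3: count[3] becomes 1
p_3 = 2: count[2] becomes 1
p_4 = 8: count[8] becomes 1
p_5 = 7: count[7] becomes 1
p_6 = 2: count[2] becomes 2
Degrees (1 + count): deg[1]=1+0=1, deg[2]=1+2=3, deg[3]=1+1=2, deg[4]=1+0=1, deg[5]=1+1=2, deg[6]=1+0=1, deg[7]=1+1=2, deg[8]=1+1=2

Answer: 1 3 2 1 2 1 2 2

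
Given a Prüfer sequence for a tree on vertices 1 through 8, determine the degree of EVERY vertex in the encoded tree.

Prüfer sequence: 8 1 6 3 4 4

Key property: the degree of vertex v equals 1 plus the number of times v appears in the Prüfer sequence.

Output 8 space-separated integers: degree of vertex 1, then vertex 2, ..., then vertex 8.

Answer: 2 1 2 3 1 2 1 2

Derivation:
p_1 = 8: count[8] becomes 1
p_2 = 1: count[1] becomes 1
p_3 = 6: count[6] becomes 1
p_4 = 3: count[3] becomes 1
p_5 = 4: count[4] becomes 1
p_6 = 4: count[4] becomes 2
Degrees (1 + count): deg[1]=1+1=2, deg[2]=1+0=1, deg[3]=1+1=2, deg[4]=1+2=3, deg[5]=1+0=1, deg[6]=1+1=2, deg[7]=1+0=1, deg[8]=1+1=2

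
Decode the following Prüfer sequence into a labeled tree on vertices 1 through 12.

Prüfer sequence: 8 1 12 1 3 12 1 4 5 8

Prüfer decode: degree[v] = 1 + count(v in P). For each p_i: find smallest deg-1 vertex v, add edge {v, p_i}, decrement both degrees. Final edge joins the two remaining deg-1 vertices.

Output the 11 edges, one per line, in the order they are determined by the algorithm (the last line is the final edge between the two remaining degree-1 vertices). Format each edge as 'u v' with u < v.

Answer: 2 8
1 6
7 12
1 9
3 10
3 12
1 11
1 4
4 5
5 8
8 12

Derivation:
Initial degrees: {1:4, 2:1, 3:2, 4:2, 5:2, 6:1, 7:1, 8:3, 9:1, 10:1, 11:1, 12:3}
Step 1: smallest deg-1 vertex = 2, p_1 = 8. Add edge {2,8}. Now deg[2]=0, deg[8]=2.
Step 2: smallest deg-1 vertex = 6, p_2 = 1. Add edge {1,6}. Now deg[6]=0, deg[1]=3.
Step 3: smallest deg-1 vertex = 7, p_3 = 12. Add edge {7,12}. Now deg[7]=0, deg[12]=2.
Step 4: smallest deg-1 vertex = 9, p_4 = 1. Add edge {1,9}. Now deg[9]=0, deg[1]=2.
Step 5: smallest deg-1 vertex = 10, p_5 = 3. Add edge {3,10}. Now deg[10]=0, deg[3]=1.
Step 6: smallest deg-1 vertex = 3, p_6 = 12. Add edge {3,12}. Now deg[3]=0, deg[12]=1.
Step 7: smallest deg-1 vertex = 11, p_7 = 1. Add edge {1,11}. Now deg[11]=0, deg[1]=1.
Step 8: smallest deg-1 vertex = 1, p_8 = 4. Add edge {1,4}. Now deg[1]=0, deg[4]=1.
Step 9: smallest deg-1 vertex = 4, p_9 = 5. Add edge {4,5}. Now deg[4]=0, deg[5]=1.
Step 10: smallest deg-1 vertex = 5, p_10 = 8. Add edge {5,8}. Now deg[5]=0, deg[8]=1.
Final: two remaining deg-1 vertices are 8, 12. Add edge {8,12}.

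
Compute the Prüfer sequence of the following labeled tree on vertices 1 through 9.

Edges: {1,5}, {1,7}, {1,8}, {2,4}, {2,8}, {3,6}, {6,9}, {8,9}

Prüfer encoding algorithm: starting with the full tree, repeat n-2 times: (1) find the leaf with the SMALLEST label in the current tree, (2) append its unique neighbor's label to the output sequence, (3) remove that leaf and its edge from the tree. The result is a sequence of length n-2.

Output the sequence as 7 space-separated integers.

Step 1: leaves = {3,4,5,7}. Remove smallest leaf 3, emit neighbor 6.
Step 2: leaves = {4,5,6,7}. Remove smallest leaf 4, emit neighbor 2.
Step 3: leaves = {2,5,6,7}. Remove smallest leaf 2, emit neighbor 8.
Step 4: leaves = {5,6,7}. Remove smallest leaf 5, emit neighbor 1.
Step 5: leaves = {6,7}. Remove smallest leaf 6, emit neighbor 9.
Step 6: leaves = {7,9}. Remove smallest leaf 7, emit neighbor 1.
Step 7: leaves = {1,9}. Remove smallest leaf 1, emit neighbor 8.
Done: 2 vertices remain (8, 9). Sequence = [6 2 8 1 9 1 8]

Answer: 6 2 8 1 9 1 8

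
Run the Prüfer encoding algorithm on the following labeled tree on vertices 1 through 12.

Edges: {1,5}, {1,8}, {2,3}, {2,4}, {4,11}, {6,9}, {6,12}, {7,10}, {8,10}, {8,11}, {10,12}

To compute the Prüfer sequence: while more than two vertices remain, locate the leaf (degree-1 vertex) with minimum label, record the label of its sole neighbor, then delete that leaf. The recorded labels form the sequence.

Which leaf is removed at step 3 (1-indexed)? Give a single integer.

Step 1: current leaves = {3,5,7,9}. Remove leaf 3 (neighbor: 2).
Step 2: current leaves = {2,5,7,9}. Remove leaf 2 (neighbor: 4).
Step 3: current leaves = {4,5,7,9}. Remove leaf 4 (neighbor: 11).

Answer: 4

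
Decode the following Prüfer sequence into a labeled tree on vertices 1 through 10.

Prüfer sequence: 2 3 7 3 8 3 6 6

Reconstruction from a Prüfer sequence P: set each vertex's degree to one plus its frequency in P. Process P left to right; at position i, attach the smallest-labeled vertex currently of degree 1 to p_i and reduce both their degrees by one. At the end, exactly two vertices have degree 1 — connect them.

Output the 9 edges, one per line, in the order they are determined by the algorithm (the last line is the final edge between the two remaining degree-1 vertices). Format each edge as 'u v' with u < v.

Answer: 1 2
2 3
4 7
3 5
7 8
3 8
3 6
6 9
6 10

Derivation:
Initial degrees: {1:1, 2:2, 3:4, 4:1, 5:1, 6:3, 7:2, 8:2, 9:1, 10:1}
Step 1: smallest deg-1 vertex = 1, p_1 = 2. Add edge {1,2}. Now deg[1]=0, deg[2]=1.
Step 2: smallest deg-1 vertex = 2, p_2 = 3. Add edge {2,3}. Now deg[2]=0, deg[3]=3.
Step 3: smallest deg-1 vertex = 4, p_3 = 7. Add edge {4,7}. Now deg[4]=0, deg[7]=1.
Step 4: smallest deg-1 vertex = 5, p_4 = 3. Add edge {3,5}. Now deg[5]=0, deg[3]=2.
Step 5: smallest deg-1 vertex = 7, p_5 = 8. Add edge {7,8}. Now deg[7]=0, deg[8]=1.
Step 6: smallest deg-1 vertex = 8, p_6 = 3. Add edge {3,8}. Now deg[8]=0, deg[3]=1.
Step 7: smallest deg-1 vertex = 3, p_7 = 6. Add edge {3,6}. Now deg[3]=0, deg[6]=2.
Step 8: smallest deg-1 vertex = 9, p_8 = 6. Add edge {6,9}. Now deg[9]=0, deg[6]=1.
Final: two remaining deg-1 vertices are 6, 10. Add edge {6,10}.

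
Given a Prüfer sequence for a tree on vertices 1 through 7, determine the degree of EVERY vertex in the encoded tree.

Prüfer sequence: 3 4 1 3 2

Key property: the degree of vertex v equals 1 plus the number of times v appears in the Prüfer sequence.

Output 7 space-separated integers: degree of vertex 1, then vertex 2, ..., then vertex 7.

Answer: 2 2 3 2 1 1 1

Derivation:
p_1 = 3: count[3] becomes 1
p_2 = 4: count[4] becomes 1
p_3 = 1: count[1] becomes 1
p_4 = 3: count[3] becomes 2
p_5 = 2: count[2] becomes 1
Degrees (1 + count): deg[1]=1+1=2, deg[2]=1+1=2, deg[3]=1+2=3, deg[4]=1+1=2, deg[5]=1+0=1, deg[6]=1+0=1, deg[7]=1+0=1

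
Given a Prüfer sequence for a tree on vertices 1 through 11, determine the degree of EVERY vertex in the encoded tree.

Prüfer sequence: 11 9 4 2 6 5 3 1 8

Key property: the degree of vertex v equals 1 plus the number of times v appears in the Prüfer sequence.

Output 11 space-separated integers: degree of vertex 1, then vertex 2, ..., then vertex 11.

Answer: 2 2 2 2 2 2 1 2 2 1 2

Derivation:
p_1 = 11: count[11] becomes 1
p_2 = 9: count[9] becomes 1
p_3 = 4: count[4] becomes 1
p_4 = 2: count[2] becomes 1
p_5 = 6: count[6] becomes 1
p_6 = 5: count[5] becomes 1
p_7 = 3: count[3] becomes 1
p_8 = 1: count[1] becomes 1
p_9 = 8: count[8] becomes 1
Degrees (1 + count): deg[1]=1+1=2, deg[2]=1+1=2, deg[3]=1+1=2, deg[4]=1+1=2, deg[5]=1+1=2, deg[6]=1+1=2, deg[7]=1+0=1, deg[8]=1+1=2, deg[9]=1+1=2, deg[10]=1+0=1, deg[11]=1+1=2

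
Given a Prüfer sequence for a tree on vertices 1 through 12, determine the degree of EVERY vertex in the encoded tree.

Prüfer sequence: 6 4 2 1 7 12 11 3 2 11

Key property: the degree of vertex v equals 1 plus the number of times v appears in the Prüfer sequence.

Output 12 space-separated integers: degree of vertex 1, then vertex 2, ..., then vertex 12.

p_1 = 6: count[6] becomes 1
p_2 = 4: count[4] becomes 1
p_3 = 2: count[2] becomes 1
p_4 = 1: count[1] becomes 1
p_5 = 7: count[7] becomes 1
p_6 = 12: count[12] becomes 1
p_7 = 11: count[11] becomes 1
p_8 = 3: count[3] becomes 1
p_9 = 2: count[2] becomes 2
p_10 = 11: count[11] becomes 2
Degrees (1 + count): deg[1]=1+1=2, deg[2]=1+2=3, deg[3]=1+1=2, deg[4]=1+1=2, deg[5]=1+0=1, deg[6]=1+1=2, deg[7]=1+1=2, deg[8]=1+0=1, deg[9]=1+0=1, deg[10]=1+0=1, deg[11]=1+2=3, deg[12]=1+1=2

Answer: 2 3 2 2 1 2 2 1 1 1 3 2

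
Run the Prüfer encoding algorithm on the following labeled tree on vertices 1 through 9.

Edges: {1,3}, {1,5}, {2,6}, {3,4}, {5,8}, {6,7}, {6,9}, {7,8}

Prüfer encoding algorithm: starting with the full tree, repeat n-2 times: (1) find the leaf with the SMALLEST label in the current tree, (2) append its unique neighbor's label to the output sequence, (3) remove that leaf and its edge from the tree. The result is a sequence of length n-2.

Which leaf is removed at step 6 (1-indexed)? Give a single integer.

Answer: 8

Derivation:
Step 1: current leaves = {2,4,9}. Remove leaf 2 (neighbor: 6).
Step 2: current leaves = {4,9}. Remove leaf 4 (neighbor: 3).
Step 3: current leaves = {3,9}. Remove leaf 3 (neighbor: 1).
Step 4: current leaves = {1,9}. Remove leaf 1 (neighbor: 5).
Step 5: current leaves = {5,9}. Remove leaf 5 (neighbor: 8).
Step 6: current leaves = {8,9}. Remove leaf 8 (neighbor: 7).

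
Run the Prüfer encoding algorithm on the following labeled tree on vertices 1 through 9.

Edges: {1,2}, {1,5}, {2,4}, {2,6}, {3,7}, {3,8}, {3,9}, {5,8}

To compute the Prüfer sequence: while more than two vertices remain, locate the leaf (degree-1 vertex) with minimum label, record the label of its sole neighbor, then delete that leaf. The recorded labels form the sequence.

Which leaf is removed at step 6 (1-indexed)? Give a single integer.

Answer: 7

Derivation:
Step 1: current leaves = {4,6,7,9}. Remove leaf 4 (neighbor: 2).
Step 2: current leaves = {6,7,9}. Remove leaf 6 (neighbor: 2).
Step 3: current leaves = {2,7,9}. Remove leaf 2 (neighbor: 1).
Step 4: current leaves = {1,7,9}. Remove leaf 1 (neighbor: 5).
Step 5: current leaves = {5,7,9}. Remove leaf 5 (neighbor: 8).
Step 6: current leaves = {7,8,9}. Remove leaf 7 (neighbor: 3).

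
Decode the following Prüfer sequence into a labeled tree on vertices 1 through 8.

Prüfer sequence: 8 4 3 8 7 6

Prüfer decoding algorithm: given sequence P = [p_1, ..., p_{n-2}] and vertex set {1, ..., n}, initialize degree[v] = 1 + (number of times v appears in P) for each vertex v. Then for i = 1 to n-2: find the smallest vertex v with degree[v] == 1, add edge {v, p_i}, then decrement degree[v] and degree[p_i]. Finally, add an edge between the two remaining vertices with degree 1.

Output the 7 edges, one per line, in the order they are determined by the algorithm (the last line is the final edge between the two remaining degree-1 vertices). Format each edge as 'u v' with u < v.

Answer: 1 8
2 4
3 4
3 8
5 7
6 7
6 8

Derivation:
Initial degrees: {1:1, 2:1, 3:2, 4:2, 5:1, 6:2, 7:2, 8:3}
Step 1: smallest deg-1 vertex = 1, p_1 = 8. Add edge {1,8}. Now deg[1]=0, deg[8]=2.
Step 2: smallest deg-1 vertex = 2, p_2 = 4. Add edge {2,4}. Now deg[2]=0, deg[4]=1.
Step 3: smallest deg-1 vertex = 4, p_3 = 3. Add edge {3,4}. Now deg[4]=0, deg[3]=1.
Step 4: smallest deg-1 vertex = 3, p_4 = 8. Add edge {3,8}. Now deg[3]=0, deg[8]=1.
Step 5: smallest deg-1 vertex = 5, p_5 = 7. Add edge {5,7}. Now deg[5]=0, deg[7]=1.
Step 6: smallest deg-1 vertex = 7, p_6 = 6. Add edge {6,7}. Now deg[7]=0, deg[6]=1.
Final: two remaining deg-1 vertices are 6, 8. Add edge {6,8}.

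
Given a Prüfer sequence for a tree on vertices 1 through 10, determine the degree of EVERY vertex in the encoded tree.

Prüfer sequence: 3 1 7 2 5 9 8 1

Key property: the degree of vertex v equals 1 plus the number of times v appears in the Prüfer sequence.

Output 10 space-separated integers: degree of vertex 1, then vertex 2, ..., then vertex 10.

p_1 = 3: count[3] becomes 1
p_2 = 1: count[1] becomes 1
p_3 = 7: count[7] becomes 1
p_4 = 2: count[2] becomes 1
p_5 = 5: count[5] becomes 1
p_6 = 9: count[9] becomes 1
p_7 = 8: count[8] becomes 1
p_8 = 1: count[1] becomes 2
Degrees (1 + count): deg[1]=1+2=3, deg[2]=1+1=2, deg[3]=1+1=2, deg[4]=1+0=1, deg[5]=1+1=2, deg[6]=1+0=1, deg[7]=1+1=2, deg[8]=1+1=2, deg[9]=1+1=2, deg[10]=1+0=1

Answer: 3 2 2 1 2 1 2 2 2 1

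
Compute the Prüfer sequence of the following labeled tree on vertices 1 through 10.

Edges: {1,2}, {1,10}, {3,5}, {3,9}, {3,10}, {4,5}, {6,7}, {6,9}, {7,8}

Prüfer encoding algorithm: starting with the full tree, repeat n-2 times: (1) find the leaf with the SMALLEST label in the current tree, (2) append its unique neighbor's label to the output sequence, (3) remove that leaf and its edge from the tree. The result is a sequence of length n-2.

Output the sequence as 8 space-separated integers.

Step 1: leaves = {2,4,8}. Remove smallest leaf 2, emit neighbor 1.
Step 2: leaves = {1,4,8}. Remove smallest leaf 1, emit neighbor 10.
Step 3: leaves = {4,8,10}. Remove smallest leaf 4, emit neighbor 5.
Step 4: leaves = {5,8,10}. Remove smallest leaf 5, emit neighbor 3.
Step 5: leaves = {8,10}. Remove smallest leaf 8, emit neighbor 7.
Step 6: leaves = {7,10}. Remove smallest leaf 7, emit neighbor 6.
Step 7: leaves = {6,10}. Remove smallest leaf 6, emit neighbor 9.
Step 8: leaves = {9,10}. Remove smallest leaf 9, emit neighbor 3.
Done: 2 vertices remain (3, 10). Sequence = [1 10 5 3 7 6 9 3]

Answer: 1 10 5 3 7 6 9 3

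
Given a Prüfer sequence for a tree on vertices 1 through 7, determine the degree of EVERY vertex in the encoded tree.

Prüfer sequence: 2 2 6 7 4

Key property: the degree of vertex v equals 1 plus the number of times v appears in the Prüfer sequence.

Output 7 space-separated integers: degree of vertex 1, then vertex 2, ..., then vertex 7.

p_1 = 2: count[2] becomes 1
p_2 = 2: count[2] becomes 2
p_3 = 6: count[6] becomes 1
p_4 = 7: count[7] becomes 1
p_5 = 4: count[4] becomes 1
Degrees (1 + count): deg[1]=1+0=1, deg[2]=1+2=3, deg[3]=1+0=1, deg[4]=1+1=2, deg[5]=1+0=1, deg[6]=1+1=2, deg[7]=1+1=2

Answer: 1 3 1 2 1 2 2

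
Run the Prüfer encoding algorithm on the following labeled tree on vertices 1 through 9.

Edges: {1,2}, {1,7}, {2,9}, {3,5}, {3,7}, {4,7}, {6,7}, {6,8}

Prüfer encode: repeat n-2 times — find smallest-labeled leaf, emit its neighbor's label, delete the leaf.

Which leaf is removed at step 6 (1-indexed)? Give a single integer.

Answer: 7

Derivation:
Step 1: current leaves = {4,5,8,9}. Remove leaf 4 (neighbor: 7).
Step 2: current leaves = {5,8,9}. Remove leaf 5 (neighbor: 3).
Step 3: current leaves = {3,8,9}. Remove leaf 3 (neighbor: 7).
Step 4: current leaves = {8,9}. Remove leaf 8 (neighbor: 6).
Step 5: current leaves = {6,9}. Remove leaf 6 (neighbor: 7).
Step 6: current leaves = {7,9}. Remove leaf 7 (neighbor: 1).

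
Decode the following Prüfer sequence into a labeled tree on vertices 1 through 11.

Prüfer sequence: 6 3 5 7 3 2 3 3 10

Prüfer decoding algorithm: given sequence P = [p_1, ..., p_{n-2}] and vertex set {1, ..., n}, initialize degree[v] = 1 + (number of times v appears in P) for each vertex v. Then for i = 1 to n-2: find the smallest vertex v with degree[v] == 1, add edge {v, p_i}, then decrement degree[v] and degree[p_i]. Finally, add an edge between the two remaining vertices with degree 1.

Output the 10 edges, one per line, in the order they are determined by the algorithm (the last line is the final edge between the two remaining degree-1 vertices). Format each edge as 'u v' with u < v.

Initial degrees: {1:1, 2:2, 3:5, 4:1, 5:2, 6:2, 7:2, 8:1, 9:1, 10:2, 11:1}
Step 1: smallest deg-1 vertex = 1, p_1 = 6. Add edge {1,6}. Now deg[1]=0, deg[6]=1.
Step 2: smallest deg-1 vertex = 4, p_2 = 3. Add edge {3,4}. Now deg[4]=0, deg[3]=4.
Step 3: smallest deg-1 vertex = 6, p_3 = 5. Add edge {5,6}. Now deg[6]=0, deg[5]=1.
Step 4: smallest deg-1 vertex = 5, p_4 = 7. Add edge {5,7}. Now deg[5]=0, deg[7]=1.
Step 5: smallest deg-1 vertex = 7, p_5 = 3. Add edge {3,7}. Now deg[7]=0, deg[3]=3.
Step 6: smallest deg-1 vertex = 8, p_6 = 2. Add edge {2,8}. Now deg[8]=0, deg[2]=1.
Step 7: smallest deg-1 vertex = 2, p_7 = 3. Add edge {2,3}. Now deg[2]=0, deg[3]=2.
Step 8: smallest deg-1 vertex = 9, p_8 = 3. Add edge {3,9}. Now deg[9]=0, deg[3]=1.
Step 9: smallest deg-1 vertex = 3, p_9 = 10. Add edge {3,10}. Now deg[3]=0, deg[10]=1.
Final: two remaining deg-1 vertices are 10, 11. Add edge {10,11}.

Answer: 1 6
3 4
5 6
5 7
3 7
2 8
2 3
3 9
3 10
10 11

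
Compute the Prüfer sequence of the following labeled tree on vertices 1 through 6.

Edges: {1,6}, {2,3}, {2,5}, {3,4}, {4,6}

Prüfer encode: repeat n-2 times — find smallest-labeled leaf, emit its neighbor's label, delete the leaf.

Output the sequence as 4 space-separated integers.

Answer: 6 2 3 4

Derivation:
Step 1: leaves = {1,5}. Remove smallest leaf 1, emit neighbor 6.
Step 2: leaves = {5,6}. Remove smallest leaf 5, emit neighbor 2.
Step 3: leaves = {2,6}. Remove smallest leaf 2, emit neighbor 3.
Step 4: leaves = {3,6}. Remove smallest leaf 3, emit neighbor 4.
Done: 2 vertices remain (4, 6). Sequence = [6 2 3 4]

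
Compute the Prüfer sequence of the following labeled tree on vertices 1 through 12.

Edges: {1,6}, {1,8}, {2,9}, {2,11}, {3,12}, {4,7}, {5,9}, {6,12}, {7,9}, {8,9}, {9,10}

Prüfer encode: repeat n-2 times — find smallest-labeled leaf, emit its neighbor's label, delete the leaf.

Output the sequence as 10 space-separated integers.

Answer: 12 7 9 9 9 2 9 8 1 6

Derivation:
Step 1: leaves = {3,4,5,10,11}. Remove smallest leaf 3, emit neighbor 12.
Step 2: leaves = {4,5,10,11,12}. Remove smallest leaf 4, emit neighbor 7.
Step 3: leaves = {5,7,10,11,12}. Remove smallest leaf 5, emit neighbor 9.
Step 4: leaves = {7,10,11,12}. Remove smallest leaf 7, emit neighbor 9.
Step 5: leaves = {10,11,12}. Remove smallest leaf 10, emit neighbor 9.
Step 6: leaves = {11,12}. Remove smallest leaf 11, emit neighbor 2.
Step 7: leaves = {2,12}. Remove smallest leaf 2, emit neighbor 9.
Step 8: leaves = {9,12}. Remove smallest leaf 9, emit neighbor 8.
Step 9: leaves = {8,12}. Remove smallest leaf 8, emit neighbor 1.
Step 10: leaves = {1,12}. Remove smallest leaf 1, emit neighbor 6.
Done: 2 vertices remain (6, 12). Sequence = [12 7 9 9 9 2 9 8 1 6]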